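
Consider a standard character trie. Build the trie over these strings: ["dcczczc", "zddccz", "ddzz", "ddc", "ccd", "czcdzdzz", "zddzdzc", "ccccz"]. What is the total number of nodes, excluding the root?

Insert word by word; a character creates a node only if that edge doesn't already exist:
  "dcczczc" → 7 new (d, c, c, z, c, z, c)
  "zddccz" → 6 new (z, d, d, c, c, z)
  "ddzz" → prefix "d" already present; 3 new (d, z, z)
  "ddc" → prefix "dd" already present; 1 new (c)
  "ccd" → 3 new (c, c, d)
  "czcdzdzz" → prefix "c" already present; 7 new (z, c, d, z, d, z, z)
  "zddzdzc" → prefix "zdd" already present; 4 new (z, d, z, c)
  "ccccz" → prefix "cc" already present; 3 new (c, c, z)
Total nodes = 7 + 6 + 3 + 1 + 3 + 7 + 4 + 3 = 34

34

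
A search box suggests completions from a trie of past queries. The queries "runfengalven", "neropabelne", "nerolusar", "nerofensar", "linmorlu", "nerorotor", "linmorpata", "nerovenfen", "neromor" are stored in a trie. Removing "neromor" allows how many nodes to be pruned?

3

After clearing the end-marker at "neromor", prune upward until reaching a node still needed by another word.
The suffix "mor" (3 nodes) is used only by "neromor"; the node for "nero" still has the child "p", so pruning stops there.
Nodes removed: 3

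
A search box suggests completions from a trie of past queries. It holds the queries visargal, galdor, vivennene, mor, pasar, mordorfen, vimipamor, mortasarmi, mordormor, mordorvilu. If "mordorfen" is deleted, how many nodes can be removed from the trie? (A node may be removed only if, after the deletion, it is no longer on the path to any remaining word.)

After clearing the end-marker at "mordorfen", prune upward until reaching a node still needed by another word.
The suffix "fen" (3 nodes) is used only by "mordorfen"; the node for "mordor" still has the child "m", so pruning stops there.
Nodes removed: 3

3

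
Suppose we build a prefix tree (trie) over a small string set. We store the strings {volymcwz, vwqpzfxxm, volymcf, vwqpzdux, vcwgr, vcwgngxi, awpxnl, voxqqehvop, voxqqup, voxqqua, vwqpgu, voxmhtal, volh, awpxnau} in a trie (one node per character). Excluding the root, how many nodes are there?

For each word, the new-node count is its length minus the longest prefix already in the trie:
  "volymcwz" → 8 new (v, o, l, y, m, c, w, z)
  "vwqpzfxxm" → prefix "v" already present; 8 new (w, q, p, z, f, x, x, m)
  "volymcf" → prefix "volymc" already present; 1 new (f)
  "vwqpzdux" → prefix "vwqpz" already present; 3 new (d, u, x)
  "vcwgr" → prefix "v" already present; 4 new (c, w, g, r)
  "vcwgngxi" → prefix "vcwg" already present; 4 new (n, g, x, i)
  "awpxnl" → 6 new (a, w, p, x, n, l)
  "voxqqehvop" → prefix "vo" already present; 8 new (x, q, q, e, h, v, o, p)
  "voxqqup" → prefix "voxqq" already present; 2 new (u, p)
  "voxqqua" → prefix "voxqqu" already present; 1 new (a)
  "vwqpgu" → prefix "vwqp" already present; 2 new (g, u)
  "voxmhtal" → prefix "vox" already present; 5 new (m, h, t, a, l)
  "volh" → prefix "vol" already present; 1 new (h)
  "awpxnau" → prefix "awpxn" already present; 2 new (a, u)
Total nodes = 8 + 8 + 1 + 3 + 4 + 4 + 6 + 8 + 2 + 1 + 2 + 5 + 1 + 2 = 55

55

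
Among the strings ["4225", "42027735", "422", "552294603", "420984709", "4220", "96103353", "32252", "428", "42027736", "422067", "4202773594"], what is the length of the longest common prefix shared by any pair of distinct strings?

8

Equivalently: take the maximum, over all pairs, of their longest common prefix length.
e.g. "42027735" and "4202773594" share the prefix "42027735" of length 8; no pair shares a longer one.
Longest shared-prefix length: 8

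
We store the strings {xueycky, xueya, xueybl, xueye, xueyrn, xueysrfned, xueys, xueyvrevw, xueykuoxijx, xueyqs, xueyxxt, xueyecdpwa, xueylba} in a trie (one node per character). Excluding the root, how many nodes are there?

44

For each word, the new-node count is its length minus the longest prefix already in the trie:
  "xueycky" → 7 new (x, u, e, y, c, k, y)
  "xueya" → prefix "xuey" already present; 1 new (a)
  "xueybl" → prefix "xuey" already present; 2 new (b, l)
  "xueye" → prefix "xuey" already present; 1 new (e)
  "xueyrn" → prefix "xuey" already present; 2 new (r, n)
  "xueysrfned" → prefix "xuey" already present; 6 new (s, r, f, n, e, d)
  "xueys" → prefix "xueys" already present; 0 new (none)
  "xueyvrevw" → prefix "xuey" already present; 5 new (v, r, e, v, w)
  "xueykuoxijx" → prefix "xuey" already present; 7 new (k, u, o, x, i, j, x)
  "xueyqs" → prefix "xuey" already present; 2 new (q, s)
  "xueyxxt" → prefix "xuey" already present; 3 new (x, x, t)
  "xueyecdpwa" → prefix "xueye" already present; 5 new (c, d, p, w, a)
  "xueylba" → prefix "xuey" already present; 3 new (l, b, a)
Total nodes = 7 + 1 + 2 + 1 + 2 + 6 + 0 + 5 + 7 + 2 + 3 + 5 + 3 = 44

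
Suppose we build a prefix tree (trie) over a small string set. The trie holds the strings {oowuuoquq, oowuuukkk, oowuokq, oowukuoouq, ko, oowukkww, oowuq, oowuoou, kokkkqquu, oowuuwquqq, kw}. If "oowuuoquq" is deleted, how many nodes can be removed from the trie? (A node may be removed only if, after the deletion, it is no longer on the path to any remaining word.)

A node on "oowuuoquq"'s path can go only if nothing else ends at it or branches off below it.
The suffix "oquq" (4 nodes) is used only by "oowuuoquq"; the node for "oowuu" still has the child "u", so pruning stops there.
Nodes removed: 4

4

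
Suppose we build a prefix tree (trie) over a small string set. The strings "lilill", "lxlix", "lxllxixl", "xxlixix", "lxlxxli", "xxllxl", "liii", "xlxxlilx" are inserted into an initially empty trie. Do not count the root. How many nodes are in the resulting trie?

38

For each word, the new-node count is its length minus the longest prefix already in the trie:
  "lilill" → 6 new (l, i, l, i, l, l)
  "lxlix" → prefix "l" already present; 4 new (x, l, i, x)
  "lxllxixl" → prefix "lxl" already present; 5 new (l, x, i, x, l)
  "xxlixix" → 7 new (x, x, l, i, x, i, x)
  "lxlxxli" → prefix "lxl" already present; 4 new (x, x, l, i)
  "xxllxl" → prefix "xxl" already present; 3 new (l, x, l)
  "liii" → prefix "li" already present; 2 new (i, i)
  "xlxxlilx" → prefix "x" already present; 7 new (l, x, x, l, i, l, x)
Total nodes = 6 + 4 + 5 + 7 + 4 + 3 + 2 + 7 = 38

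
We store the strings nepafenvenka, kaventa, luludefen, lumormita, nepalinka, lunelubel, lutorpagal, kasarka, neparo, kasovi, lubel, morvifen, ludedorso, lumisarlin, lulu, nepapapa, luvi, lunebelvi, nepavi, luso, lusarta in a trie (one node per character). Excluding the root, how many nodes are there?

Count nodes per top-level branch (shared prefixes stored once):
  'k'-branch (kasarka, kasovi, kaventa): 15 nodes
  'l'-branch (lubel, ludedorso, lulu, luludefen, lumisarlin, lumormita, lunebelvi, lunelubel, lusarta, luso, lutorpagal, luvi): 61 nodes
  'm'-branch (morvifen): 8 nodes
  'n'-branch (nepafenvenka, nepalinka, nepapapa, neparo, nepavi): 25 nodes
Sum: 109

109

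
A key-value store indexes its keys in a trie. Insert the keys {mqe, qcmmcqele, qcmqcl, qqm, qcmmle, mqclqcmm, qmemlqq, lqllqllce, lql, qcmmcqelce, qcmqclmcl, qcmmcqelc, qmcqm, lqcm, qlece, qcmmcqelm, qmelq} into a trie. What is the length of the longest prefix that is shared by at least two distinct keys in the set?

Look for the deepest trie node that still has at least two words in its subtree.
"qcmmcqelc" and "qcmmcqelce" agree on "qcmmcqelc" (9 characters) before diverging; nothing deeper is shared.
Longest shared-prefix length: 9

9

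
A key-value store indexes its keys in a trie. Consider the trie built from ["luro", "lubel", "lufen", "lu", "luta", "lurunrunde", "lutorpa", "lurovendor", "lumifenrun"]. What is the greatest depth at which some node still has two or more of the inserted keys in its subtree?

The deepest shared node is where two words last agree before diverging.
e.g. "luro" and "lurovendor" share the prefix "luro" of length 4; no pair shares a longer one.
Longest shared-prefix length: 4

4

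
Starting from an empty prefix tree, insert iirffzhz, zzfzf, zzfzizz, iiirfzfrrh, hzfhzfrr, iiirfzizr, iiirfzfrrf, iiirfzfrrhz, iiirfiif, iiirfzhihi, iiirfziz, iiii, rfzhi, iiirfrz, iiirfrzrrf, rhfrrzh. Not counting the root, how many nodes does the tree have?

61

Count nodes per top-level branch (shared prefixes stored once):
  'h'-branch (hzfhzfrr): 8 nodes
  'i'-branch (iiii, iiirfiif, iiirfrz, iiirfrzrrf, iiirfzfrrf, iiirfzfrrh, iiirfzfrrhz, iiirfzhihi, iiirfziz, iiirfzizr, iirffzhz): 34 nodes
  'r'-branch (rfzhi, rhfrrzh): 11 nodes
  'z'-branch (zzfzf, zzfzizz): 8 nodes
Sum: 61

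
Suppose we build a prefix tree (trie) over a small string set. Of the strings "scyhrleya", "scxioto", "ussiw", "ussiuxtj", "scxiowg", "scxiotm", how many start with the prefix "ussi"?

2

Walk to "ussi"; the words in its subtree are exactly those with that prefix.
Words under "ussi": ussiuxtj, ussiw
Count: 2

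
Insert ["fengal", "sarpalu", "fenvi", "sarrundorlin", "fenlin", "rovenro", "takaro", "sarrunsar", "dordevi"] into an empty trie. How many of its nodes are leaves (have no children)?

A leaf is a node with no children — equivalently, the end of a word that is not a proper prefix of any other stored word.
Those words: "dordevi", "fengal", "fenlin", "fenvi", "rovenro", "sarpalu", "sarrundorlin", "sarrunsar", "takaro"
Leaf count: 9

9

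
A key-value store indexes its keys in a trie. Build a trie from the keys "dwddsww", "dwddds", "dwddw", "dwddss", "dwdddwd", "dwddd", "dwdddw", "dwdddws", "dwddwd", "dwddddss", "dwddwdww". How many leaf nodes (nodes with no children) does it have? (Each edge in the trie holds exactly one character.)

Leaves are exactly the stored words that no other stored word extends.
Those words: "dwddddss", "dwddds", "dwdddwd", "dwdddws", "dwddss", "dwddsww", "dwddwdww"
Leaf count: 7

7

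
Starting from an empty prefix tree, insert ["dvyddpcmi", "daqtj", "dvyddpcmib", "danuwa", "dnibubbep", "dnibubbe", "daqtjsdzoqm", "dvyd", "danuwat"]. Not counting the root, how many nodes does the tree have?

Count nodes per top-level branch (shared prefixes stored once):
  'd'-branch (danuwa, danuwat, daqtj, daqtjsdzoqm, dnibubbe, dnibubbep, dvyd, dvyddpcmi, dvyddpcmib): 33 nodes
Sum: 33

33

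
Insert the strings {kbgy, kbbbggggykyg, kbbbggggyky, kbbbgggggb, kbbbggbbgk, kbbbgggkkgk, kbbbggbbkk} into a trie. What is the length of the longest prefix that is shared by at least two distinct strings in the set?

Look for the deepest trie node that still has at least two words in its subtree.
"kbbbggggyky" and "kbbbggggykyg" agree on "kbbbggggyky" (11 characters) before diverging; nothing deeper is shared.
Longest shared-prefix length: 11

11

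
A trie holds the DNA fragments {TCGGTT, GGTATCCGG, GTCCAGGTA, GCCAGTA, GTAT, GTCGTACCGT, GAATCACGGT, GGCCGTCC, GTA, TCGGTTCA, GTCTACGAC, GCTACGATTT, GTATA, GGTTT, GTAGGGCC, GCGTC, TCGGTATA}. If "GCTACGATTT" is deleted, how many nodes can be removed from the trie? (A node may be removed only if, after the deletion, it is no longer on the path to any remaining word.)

8

After clearing the end-marker at "GCTACGATTT", prune upward until reaching a node still needed by another word.
The suffix "TACGATTT" (8 nodes) is used only by "GCTACGATTT"; the node for "GC" still has the child "C", so pruning stops there.
Nodes removed: 8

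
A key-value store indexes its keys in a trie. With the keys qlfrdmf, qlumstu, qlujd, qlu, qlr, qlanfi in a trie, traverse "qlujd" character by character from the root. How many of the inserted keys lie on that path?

Walk "qlujd" from the root; an end-of-word marker is hit whenever a stored word is a prefix of "qlujd".
Prefixes of the query that are stored words: "qlu", "qlujd"
Count: 2

2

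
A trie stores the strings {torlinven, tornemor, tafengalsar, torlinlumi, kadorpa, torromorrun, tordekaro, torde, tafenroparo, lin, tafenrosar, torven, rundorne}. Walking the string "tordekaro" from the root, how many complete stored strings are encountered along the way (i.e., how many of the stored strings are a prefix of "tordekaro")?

2

Check each prefix of "tordekaro" against the stored set — each match is an end-marker on the path.
Prefixes of the query that are stored words: "torde", "tordekaro"
Count: 2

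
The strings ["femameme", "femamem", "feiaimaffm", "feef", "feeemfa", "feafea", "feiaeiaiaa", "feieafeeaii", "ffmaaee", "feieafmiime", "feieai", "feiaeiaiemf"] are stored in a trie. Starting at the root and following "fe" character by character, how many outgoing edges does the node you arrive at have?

4

The children of the "fe" node are the distinct next characters among strings starting with "fe".
Distinct next characters after "fe": a, e, i, m.
That node has 4 child edges.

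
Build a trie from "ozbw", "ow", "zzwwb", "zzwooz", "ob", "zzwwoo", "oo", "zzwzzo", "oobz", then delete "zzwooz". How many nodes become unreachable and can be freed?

3

After clearing the end-marker at "zzwooz", prune upward until reaching a node still needed by another word.
The suffix "ooz" (3 nodes) is used only by "zzwooz"; the node for "zzw" still has the child "w", so pruning stops there.
Nodes removed: 3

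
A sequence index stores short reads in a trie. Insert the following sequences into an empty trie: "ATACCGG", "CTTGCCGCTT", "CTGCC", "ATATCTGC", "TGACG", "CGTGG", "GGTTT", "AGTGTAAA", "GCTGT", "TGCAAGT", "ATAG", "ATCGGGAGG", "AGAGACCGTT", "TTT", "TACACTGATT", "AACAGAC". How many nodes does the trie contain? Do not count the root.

88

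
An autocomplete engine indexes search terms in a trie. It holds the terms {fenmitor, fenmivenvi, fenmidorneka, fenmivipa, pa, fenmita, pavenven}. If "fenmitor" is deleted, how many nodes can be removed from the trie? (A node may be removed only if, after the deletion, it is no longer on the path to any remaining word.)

2

A node on "fenmitor"'s path can go only if nothing else ends at it or branches off below it.
The suffix "or" (2 nodes) is used only by "fenmitor"; the node for "fenmit" still has the child "a", so pruning stops there.
Nodes removed: 2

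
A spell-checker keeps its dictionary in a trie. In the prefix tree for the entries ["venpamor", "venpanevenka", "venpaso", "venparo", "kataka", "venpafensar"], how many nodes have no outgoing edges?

6

A leaf is a node with no children — equivalently, the end of a word that is not a proper prefix of any other stored word.
Those words: "kataka", "venpafensar", "venpamor", "venpanevenka", "venparo", "venpaso"
Leaf count: 6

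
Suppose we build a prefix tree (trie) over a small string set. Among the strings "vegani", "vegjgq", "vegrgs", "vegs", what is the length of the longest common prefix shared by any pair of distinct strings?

3

Look for the deepest trie node that still has at least two words in its subtree.
e.g. "vegani" and "vegjgq" share the prefix "veg" of length 3; no pair shares a longer one.
Longest shared-prefix length: 3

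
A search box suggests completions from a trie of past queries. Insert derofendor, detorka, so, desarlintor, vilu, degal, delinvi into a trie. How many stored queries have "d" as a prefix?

5

Traverse to the node for "d", then collect every word in that subtree.
Matches: "degal", "delinvi", "derofendor", "desarlintor", "detorka"
Count: 5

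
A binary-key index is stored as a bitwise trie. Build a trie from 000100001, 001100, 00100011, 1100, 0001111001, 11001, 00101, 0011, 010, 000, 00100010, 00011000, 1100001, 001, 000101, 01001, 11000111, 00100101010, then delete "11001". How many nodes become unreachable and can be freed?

Walk "11001" from the leaf back toward the root, removing each node that no remaining word uses.
The suffix "1" (1 node) is used only by "11001"; the node for "1100" still has the child "0", so pruning stops there.
Nodes removed: 1

1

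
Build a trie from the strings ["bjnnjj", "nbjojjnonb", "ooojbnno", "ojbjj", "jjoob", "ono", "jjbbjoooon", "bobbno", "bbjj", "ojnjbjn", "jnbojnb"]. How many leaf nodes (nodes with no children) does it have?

11

A leaf is a node with no children — equivalently, the end of a word that is not a proper prefix of any other stored word.
Those words: "bbjj", "bjnnjj", "bobbno", "jjbbjoooon", "jjoob", "jnbojnb", "nbjojjnonb", "ojbjj", "ojnjbjn", "ono", "ooojbnno"
Leaf count: 11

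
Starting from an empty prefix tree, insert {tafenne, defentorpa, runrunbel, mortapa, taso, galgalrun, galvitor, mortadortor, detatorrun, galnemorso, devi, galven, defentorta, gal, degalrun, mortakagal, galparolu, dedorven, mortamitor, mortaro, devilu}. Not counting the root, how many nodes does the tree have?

108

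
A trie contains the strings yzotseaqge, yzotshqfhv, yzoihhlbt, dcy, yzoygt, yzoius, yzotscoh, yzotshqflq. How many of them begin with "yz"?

7

Traverse to the node for "yz", then collect every word in that subtree.
Matches: "yzoihhlbt", "yzoius", "yzotscoh", "yzotseaqge", "yzotshqfhv", "yzotshqflq", "yzoygt"
Count: 7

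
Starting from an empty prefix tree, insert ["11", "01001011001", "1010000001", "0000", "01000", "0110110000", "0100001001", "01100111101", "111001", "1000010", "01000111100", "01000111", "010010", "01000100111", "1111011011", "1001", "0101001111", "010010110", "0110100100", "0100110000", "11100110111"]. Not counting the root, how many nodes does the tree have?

Trace insertions, counting only characters that open a new branch:
  "11" → 2 new (1, 1)
  "01001011001" → 11 new (0, 1, 0, 0, 1, 0, 1, 1, 0, 0, 1)
  "1010000001" → prefix "1" already present; 9 new (0, 1, 0, 0, 0, 0, 0, 0, 1)
  "0000" → prefix "0" already present; 3 new (0, 0, 0)
  "01000" → prefix "0100" already present; 1 new (0)
  "0110110000" → prefix "01" already present; 8 new (1, 0, 1, 1, 0, 0, 0, 0)
  "0100001001" → prefix "01000" already present; 5 new (0, 1, 0, 0, 1)
  "01100111101" → prefix "0110" already present; 7 new (0, 1, 1, 1, 1, 0, 1)
  "111001" → prefix "11" already present; 4 new (1, 0, 0, 1)
  "1000010" → prefix "10" already present; 5 new (0, 0, 0, 1, 0)
  "01000111100" → prefix "01000" already present; 6 new (1, 1, 1, 1, 0, 0)
  "01000111" → prefix "01000111" already present; 0 new (none)
  "010010" → prefix "010010" already present; 0 new (none)
  "01000100111" → prefix "010001" already present; 5 new (0, 0, 1, 1, 1)
  "1111011011" → prefix "111" already present; 7 new (1, 0, 1, 1, 0, 1, 1)
  "1001" → prefix "100" already present; 1 new (1)
  "0101001111" → prefix "010" already present; 7 new (1, 0, 0, 1, 1, 1, 1)
  "010010110" → prefix "010010110" already present; 0 new (none)
  "0110100100" → prefix "01101" already present; 5 new (0, 0, 1, 0, 0)
  "0100110000" → prefix "01001" already present; 5 new (1, 0, 0, 0, 0)
  "11100110111" → prefix "111001" already present; 5 new (1, 0, 1, 1, 1)
Total nodes = 2 + 11 + 9 + 3 + 1 + 8 + 5 + 7 + 4 + 5 + 6 + 0 + 0 + 5 + 7 + 1 + 7 + 0 + 5 + 5 + 5 = 96

96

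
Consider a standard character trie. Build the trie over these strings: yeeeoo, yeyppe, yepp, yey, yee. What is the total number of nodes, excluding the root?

12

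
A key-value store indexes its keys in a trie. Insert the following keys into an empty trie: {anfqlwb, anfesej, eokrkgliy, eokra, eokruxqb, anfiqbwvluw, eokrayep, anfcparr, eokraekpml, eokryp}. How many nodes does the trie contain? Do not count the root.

Count nodes per top-level branch (shared prefixes stored once):
  'a'-branch (anfcparr, anfesej, anfiqbwvluw, anfqlwb): 24 nodes
  'e'-branch (eokra, eokraekpml, eokrayep, eokrkgliy, eokruxqb, eokryp): 24 nodes
Sum: 48

48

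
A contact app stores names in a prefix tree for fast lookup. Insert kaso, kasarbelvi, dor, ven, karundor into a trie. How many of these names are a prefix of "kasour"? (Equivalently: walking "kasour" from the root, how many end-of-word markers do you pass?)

1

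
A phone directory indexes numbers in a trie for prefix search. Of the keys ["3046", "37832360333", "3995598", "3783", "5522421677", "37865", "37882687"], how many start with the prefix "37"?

Walk to "37"; the words in its subtree are exactly those with that prefix.
Words under "37": 3783, 37832360333, 37865, 37882687
Count: 4

4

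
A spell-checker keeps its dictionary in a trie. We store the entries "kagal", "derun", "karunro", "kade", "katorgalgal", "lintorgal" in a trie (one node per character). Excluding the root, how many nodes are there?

35

Insert word by word; a character creates a node only if that edge doesn't already exist:
  "kagal" → 5 new (k, a, g, a, l)
  "derun" → 5 new (d, e, r, u, n)
  "karunro" → prefix "ka" already present; 5 new (r, u, n, r, o)
  "kade" → prefix "ka" already present; 2 new (d, e)
  "katorgalgal" → prefix "ka" already present; 9 new (t, o, r, g, a, l, g, a, l)
  "lintorgal" → 9 new (l, i, n, t, o, r, g, a, l)
Total nodes = 5 + 5 + 5 + 2 + 9 + 9 = 35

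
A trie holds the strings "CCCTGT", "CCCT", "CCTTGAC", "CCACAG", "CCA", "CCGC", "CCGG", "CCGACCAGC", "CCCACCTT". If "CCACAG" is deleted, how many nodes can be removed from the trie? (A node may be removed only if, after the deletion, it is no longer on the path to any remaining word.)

3

Walk "CCACAG" from the leaf back toward the root, removing each node that no remaining word uses.
The suffix "CAG" (3 nodes) is used only by "CCACAG"; "CCA" is itself a stored word, so pruning stops there.
Nodes removed: 3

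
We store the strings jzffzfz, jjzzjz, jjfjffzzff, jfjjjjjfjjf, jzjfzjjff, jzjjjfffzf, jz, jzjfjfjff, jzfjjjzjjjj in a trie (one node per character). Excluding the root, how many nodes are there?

57

Count nodes per top-level branch (shared prefixes stored once):
  'j'-branch (jfjjjjjfjjf, jjfjffzzff, jjzzjz, jz, jzffzfz, jzfjjjzjjjj, jzjfjfjff, jzjfzjjff, jzjjjfffzf): 57 nodes
Sum: 57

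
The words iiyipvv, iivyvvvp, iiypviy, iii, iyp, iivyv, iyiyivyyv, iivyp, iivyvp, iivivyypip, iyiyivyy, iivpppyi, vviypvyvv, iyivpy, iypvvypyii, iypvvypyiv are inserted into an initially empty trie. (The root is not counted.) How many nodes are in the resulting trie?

Insert word by word; a character creates a node only if that edge doesn't already exist:
  "iiyipvv" → 7 new (i, i, y, i, p, v, v)
  "iivyvvvp" → prefix "ii" already present; 6 new (v, y, v, v, v, p)
  "iiypviy" → prefix "iiy" already present; 4 new (p, v, i, y)
  "iii" → prefix "ii" already present; 1 new (i)
  "iyp" → prefix "i" already present; 2 new (y, p)
  "iivyv" → prefix "iivyv" already present; 0 new (none)
  "iyiyivyyv" → prefix "iy" already present; 7 new (i, y, i, v, y, y, v)
  "iivyp" → prefix "iivy" already present; 1 new (p)
  "iivyvp" → prefix "iivyv" already present; 1 new (p)
  "iivivyypip" → prefix "iiv" already present; 7 new (i, v, y, y, p, i, p)
  "iyiyivyy" → prefix "iyiyivyy" already present; 0 new (none)
  "iivpppyi" → prefix "iiv" already present; 5 new (p, p, p, y, i)
  "vviypvyvv" → 9 new (v, v, i, y, p, v, y, v, v)
  "iyivpy" → prefix "iyi" already present; 3 new (v, p, y)
  "iypvvypyii" → prefix "iyp" already present; 7 new (v, v, y, p, y, i, i)
  "iypvvypyiv" → prefix "iypvvypyi" already present; 1 new (v)
Total nodes = 7 + 6 + 4 + 1 + 2 + 0 + 7 + 1 + 1 + 7 + 0 + 5 + 9 + 3 + 7 + 1 = 61

61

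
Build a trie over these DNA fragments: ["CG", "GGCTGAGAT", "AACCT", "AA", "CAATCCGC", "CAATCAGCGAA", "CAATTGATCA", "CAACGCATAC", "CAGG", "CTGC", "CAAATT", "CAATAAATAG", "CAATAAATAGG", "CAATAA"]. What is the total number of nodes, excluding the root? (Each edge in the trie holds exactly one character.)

Insert word by word; a character creates a node only if that edge doesn't already exist:
  "CG" → 2 new (C, G)
  "GGCTGAGAT" → 9 new (G, G, C, T, G, A, G, A, T)
  "AACCT" → 5 new (A, A, C, C, T)
  "AA" → prefix "AA" already present; 0 new (none)
  "CAATCCGC" → prefix "C" already present; 7 new (A, A, T, C, C, G, C)
  "CAATCAGCGAA" → prefix "CAATC" already present; 6 new (A, G, C, G, A, A)
  "CAATTGATCA" → prefix "CAAT" already present; 6 new (T, G, A, T, C, A)
  "CAACGCATAC" → prefix "CAA" already present; 7 new (C, G, C, A, T, A, C)
  "CAGG" → prefix "CA" already present; 2 new (G, G)
  "CTGC" → prefix "C" already present; 3 new (T, G, C)
  "CAAATT" → prefix "CAA" already present; 3 new (A, T, T)
  "CAATAAATAG" → prefix "CAAT" already present; 6 new (A, A, A, T, A, G)
  "CAATAAATAGG" → prefix "CAATAAATAG" already present; 1 new (G)
  "CAATAA" → prefix "CAATAA" already present; 0 new (none)
Total nodes = 2 + 9 + 5 + 0 + 7 + 6 + 6 + 7 + 2 + 3 + 3 + 6 + 1 + 0 = 57

57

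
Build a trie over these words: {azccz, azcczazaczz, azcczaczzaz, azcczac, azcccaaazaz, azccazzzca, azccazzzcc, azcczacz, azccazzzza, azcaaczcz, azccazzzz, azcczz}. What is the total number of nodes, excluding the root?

Count nodes per top-level branch (shared prefixes stored once):
  'a'-branch (azcaaczcz, azccazzzca, azccazzzcc, azccazzzz, azccazzzza, azcccaaazaz, azccz, azcczac, azcczacz, azcczaczzaz, azcczazaczz, azcczz): 39 nodes
Sum: 39

39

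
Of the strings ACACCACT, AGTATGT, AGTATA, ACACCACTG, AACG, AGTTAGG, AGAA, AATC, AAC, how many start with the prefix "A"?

Filter for entries beginning with "A":
Words under "A": AAC, AACG, AATC, ACACCACT, ACACCACTG, AGAA, AGTATA, AGTATGT, AGTTAGG
Count: 9

9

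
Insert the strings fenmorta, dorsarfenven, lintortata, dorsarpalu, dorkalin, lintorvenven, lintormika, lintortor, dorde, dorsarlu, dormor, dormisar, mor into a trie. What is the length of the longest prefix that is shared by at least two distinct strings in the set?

7

Equivalently: take the maximum, over all pairs, of their longest common prefix length.
"lintortata" and "lintortor" agree on "lintort" (7 characters) before diverging; nothing deeper is shared.
Longest shared-prefix length: 7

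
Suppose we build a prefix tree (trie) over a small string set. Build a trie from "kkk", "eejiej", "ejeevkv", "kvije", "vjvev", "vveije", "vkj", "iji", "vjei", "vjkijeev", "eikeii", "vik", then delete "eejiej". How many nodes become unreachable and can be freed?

5

A node on "eejiej"'s path can go only if nothing else ends at it or branches off below it.
The suffix "ejiej" (5 nodes) is used only by "eejiej"; the node for "e" still has the child "j", so pruning stops there.
Nodes removed: 5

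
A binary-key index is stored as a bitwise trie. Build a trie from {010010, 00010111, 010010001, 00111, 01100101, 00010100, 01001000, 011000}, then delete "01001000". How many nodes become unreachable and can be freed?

0

Walk "01001000" from the leaf back toward the root, removing each node that no remaining word uses.
Every node on "01001000" is still needed (e.g. by "010010001"), so nothing is freed.
Nodes removed: 0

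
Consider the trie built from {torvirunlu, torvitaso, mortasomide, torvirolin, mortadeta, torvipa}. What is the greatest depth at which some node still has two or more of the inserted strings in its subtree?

6

Equivalently: take the maximum, over all pairs, of their longest common prefix length.
e.g. "torvirolin" and "torvirunlu" share the prefix "torvir" of length 6; no pair shares a longer one.
Longest shared-prefix length: 6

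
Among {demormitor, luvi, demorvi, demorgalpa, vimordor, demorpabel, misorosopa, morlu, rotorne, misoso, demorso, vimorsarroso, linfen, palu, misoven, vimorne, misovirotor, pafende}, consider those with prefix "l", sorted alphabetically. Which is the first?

linfen

DFS of the "l" subtree visits, in order: "linfen", "luvi"
Position 1: linfen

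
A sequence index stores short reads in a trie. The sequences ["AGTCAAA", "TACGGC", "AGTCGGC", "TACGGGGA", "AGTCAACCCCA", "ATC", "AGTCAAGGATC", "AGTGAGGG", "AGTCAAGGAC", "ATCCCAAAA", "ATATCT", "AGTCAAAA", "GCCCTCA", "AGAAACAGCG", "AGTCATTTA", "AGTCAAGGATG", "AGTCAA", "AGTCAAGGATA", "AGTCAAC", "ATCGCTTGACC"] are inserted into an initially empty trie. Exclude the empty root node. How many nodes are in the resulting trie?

77

For each word, the new-node count is its length minus the longest prefix already in the trie:
  "AGTCAAA" → 7 new (A, G, T, C, A, A, A)
  "TACGGC" → 6 new (T, A, C, G, G, C)
  "AGTCGGC" → prefix "AGTC" already present; 3 new (G, G, C)
  "TACGGGGA" → prefix "TACGG" already present; 3 new (G, G, A)
  "AGTCAACCCCA" → prefix "AGTCAA" already present; 5 new (C, C, C, C, A)
  "ATC" → prefix "A" already present; 2 new (T, C)
  "AGTCAAGGATC" → prefix "AGTCAA" already present; 5 new (G, G, A, T, C)
  "AGTGAGGG" → prefix "AGT" already present; 5 new (G, A, G, G, G)
  "AGTCAAGGAC" → prefix "AGTCAAGGA" already present; 1 new (C)
  "ATCCCAAAA" → prefix "ATC" already present; 6 new (C, C, A, A, A, A)
  "ATATCT" → prefix "AT" already present; 4 new (A, T, C, T)
  "AGTCAAAA" → prefix "AGTCAAA" already present; 1 new (A)
  "GCCCTCA" → 7 new (G, C, C, C, T, C, A)
  "AGAAACAGCG" → prefix "AG" already present; 8 new (A, A, A, C, A, G, C, G)
  "AGTCATTTA" → prefix "AGTCA" already present; 4 new (T, T, T, A)
  "AGTCAAGGATG" → prefix "AGTCAAGGAT" already present; 1 new (G)
  "AGTCAA" → prefix "AGTCAA" already present; 0 new (none)
  "AGTCAAGGATA" → prefix "AGTCAAGGAT" already present; 1 new (A)
  "AGTCAAC" → prefix "AGTCAAC" already present; 0 new (none)
  "ATCGCTTGACC" → prefix "ATC" already present; 8 new (G, C, T, T, G, A, C, C)
Total nodes = 7 + 6 + 3 + 3 + 5 + 2 + 5 + 5 + 1 + 6 + 4 + 1 + 7 + 8 + 4 + 1 + 0 + 1 + 0 + 8 = 77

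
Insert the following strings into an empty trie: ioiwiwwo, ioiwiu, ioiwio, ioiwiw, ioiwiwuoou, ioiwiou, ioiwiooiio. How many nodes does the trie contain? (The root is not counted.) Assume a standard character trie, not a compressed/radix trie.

Insert word by word; a character creates a node only if that edge doesn't already exist:
  "ioiwiwwo" → 8 new (i, o, i, w, i, w, w, o)
  "ioiwiu" → prefix "ioiwi" already present; 1 new (u)
  "ioiwio" → prefix "ioiwi" already present; 1 new (o)
  "ioiwiw" → prefix "ioiwiw" already present; 0 new (none)
  "ioiwiwuoou" → prefix "ioiwiw" already present; 4 new (u, o, o, u)
  "ioiwiou" → prefix "ioiwio" already present; 1 new (u)
  "ioiwiooiio" → prefix "ioiwio" already present; 4 new (o, i, i, o)
Total nodes = 8 + 1 + 1 + 0 + 4 + 1 + 4 = 19

19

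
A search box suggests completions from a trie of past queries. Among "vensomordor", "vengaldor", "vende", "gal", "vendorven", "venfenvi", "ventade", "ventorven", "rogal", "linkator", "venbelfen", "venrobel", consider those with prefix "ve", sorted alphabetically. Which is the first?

Words with prefix "ve", in lexicographic order: "venbelfen", "vende", "vendorven", "venfenvi", "vengaldor", "venrobel", "vensomordor", "ventade", "ventorven"
The 1st is venbelfen.

venbelfen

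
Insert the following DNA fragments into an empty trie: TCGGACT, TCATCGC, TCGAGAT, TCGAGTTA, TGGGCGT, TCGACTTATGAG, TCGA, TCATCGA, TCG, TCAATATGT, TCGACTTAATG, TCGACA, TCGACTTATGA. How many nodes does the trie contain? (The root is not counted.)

44

Trace insertions, counting only characters that open a new branch:
  "TCGGACT" → 7 new (T, C, G, G, A, C, T)
  "TCATCGC" → prefix "TC" already present; 5 new (A, T, C, G, C)
  "TCGAGAT" → prefix "TCG" already present; 4 new (A, G, A, T)
  "TCGAGTTA" → prefix "TCGAG" already present; 3 new (T, T, A)
  "TGGGCGT" → prefix "T" already present; 6 new (G, G, G, C, G, T)
  "TCGACTTATGAG" → prefix "TCGA" already present; 8 new (C, T, T, A, T, G, A, G)
  "TCGA" → prefix "TCGA" already present; 0 new (none)
  "TCATCGA" → prefix "TCATCG" already present; 1 new (A)
  "TCG" → prefix "TCG" already present; 0 new (none)
  "TCAATATGT" → prefix "TCA" already present; 6 new (A, T, A, T, G, T)
  "TCGACTTAATG" → prefix "TCGACTTA" already present; 3 new (A, T, G)
  "TCGACA" → prefix "TCGAC" already present; 1 new (A)
  "TCGACTTATGA" → prefix "TCGACTTATGA" already present; 0 new (none)
Total nodes = 7 + 5 + 4 + 3 + 6 + 8 + 0 + 1 + 0 + 6 + 3 + 1 + 0 = 44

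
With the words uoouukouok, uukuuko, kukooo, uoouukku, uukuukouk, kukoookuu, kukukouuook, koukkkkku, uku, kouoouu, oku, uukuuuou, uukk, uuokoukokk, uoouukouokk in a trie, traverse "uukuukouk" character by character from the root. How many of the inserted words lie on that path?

Walk "uukuukouk" from the root; an end-of-word marker is hit whenever a stored word is a prefix of "uukuukouk".
Prefixes of the query that are stored words: "uukuuko", "uukuukouk"
Count: 2

2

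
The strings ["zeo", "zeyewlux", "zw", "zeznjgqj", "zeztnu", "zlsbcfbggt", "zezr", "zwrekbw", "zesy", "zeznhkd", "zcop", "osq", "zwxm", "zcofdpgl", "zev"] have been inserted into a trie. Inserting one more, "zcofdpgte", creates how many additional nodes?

The longest prefix of "zcofdpgte" already in the trie is "zcofdpg" (length 7).
Each of the 2 remaining characters creates one node.

2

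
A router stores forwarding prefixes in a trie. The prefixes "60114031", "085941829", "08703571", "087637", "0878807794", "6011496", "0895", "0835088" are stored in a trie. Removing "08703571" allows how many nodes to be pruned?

After clearing the end-marker at "08703571", prune upward until reaching a node still needed by another word.
The suffix "03571" (5 nodes) is used only by "08703571"; the node for "087" still has the child "6", so pruning stops there.
Nodes removed: 5

5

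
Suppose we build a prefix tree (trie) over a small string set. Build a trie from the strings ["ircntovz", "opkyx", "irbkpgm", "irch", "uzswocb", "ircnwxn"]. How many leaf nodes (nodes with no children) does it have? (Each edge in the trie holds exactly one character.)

6

Leaves are exactly the stored words that no other stored word extends.
Those words: "irbkpgm", "irch", "ircntovz", "ircnwxn", "opkyx", "uzswocb"
Leaf count: 6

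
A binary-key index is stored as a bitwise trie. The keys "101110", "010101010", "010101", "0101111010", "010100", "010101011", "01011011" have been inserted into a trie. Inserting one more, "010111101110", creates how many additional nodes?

3

"010111101" is already a path in the trie; the remaining "110" must be added.
New nodes needed: |"010111101110"| − 9 = 12 − 9 = 3.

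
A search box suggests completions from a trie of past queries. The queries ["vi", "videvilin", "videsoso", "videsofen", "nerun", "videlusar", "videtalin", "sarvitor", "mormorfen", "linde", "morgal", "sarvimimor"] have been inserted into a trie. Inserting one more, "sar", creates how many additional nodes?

Every character of "sar" already lies on an existing path (it is a prefix of some stored word).
No new nodes are needed: 0.

0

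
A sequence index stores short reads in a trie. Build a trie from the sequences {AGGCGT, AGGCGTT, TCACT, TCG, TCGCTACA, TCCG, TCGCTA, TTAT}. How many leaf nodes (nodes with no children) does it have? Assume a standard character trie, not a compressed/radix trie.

Leaves are exactly the stored words that no other stored word extends.
Those words: "AGGCGTT", "TCACT", "TCCG", "TCGCTACA", "TTAT"
Leaf count: 5

5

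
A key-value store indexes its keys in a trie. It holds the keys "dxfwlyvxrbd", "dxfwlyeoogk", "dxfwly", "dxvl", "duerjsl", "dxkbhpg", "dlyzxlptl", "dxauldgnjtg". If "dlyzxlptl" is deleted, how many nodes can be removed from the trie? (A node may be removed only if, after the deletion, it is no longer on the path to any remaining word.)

Walk "dlyzxlptl" from the leaf back toward the root, removing each node that no remaining word uses.
The suffix "lyzxlptl" (8 nodes) is used only by "dlyzxlptl"; the node for "d" still has the child "x", so pruning stops there.
Nodes removed: 8

8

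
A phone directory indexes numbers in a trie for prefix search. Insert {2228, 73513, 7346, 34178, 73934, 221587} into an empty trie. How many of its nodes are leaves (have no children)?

Leaves are exactly the stored words that no other stored word extends.
Those words: "221587", "2228", "34178", "7346", "73513", "73934"
Leaf count: 6

6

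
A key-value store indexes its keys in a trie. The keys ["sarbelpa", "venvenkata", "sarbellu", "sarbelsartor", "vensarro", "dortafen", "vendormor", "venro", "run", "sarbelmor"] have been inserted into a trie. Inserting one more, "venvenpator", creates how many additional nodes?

5

The longest prefix of "venvenpator" already in the trie is "venven" (length 6).
New nodes needed: |"venvenpator"| − 6 = 11 − 6 = 5.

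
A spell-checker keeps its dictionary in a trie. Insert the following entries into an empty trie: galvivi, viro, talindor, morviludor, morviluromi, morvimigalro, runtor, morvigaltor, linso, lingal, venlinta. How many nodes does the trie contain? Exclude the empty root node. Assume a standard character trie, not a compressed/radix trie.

67

Trace insertions, counting only characters that open a new branch:
  "galvivi" → 7 new (g, a, l, v, i, v, i)
  "viro" → 4 new (v, i, r, o)
  "talindor" → 8 new (t, a, l, i, n, d, o, r)
  "morviludor" → 10 new (m, o, r, v, i, l, u, d, o, r)
  "morviluromi" → prefix "morvilu" already present; 4 new (r, o, m, i)
  "morvimigalro" → prefix "morvi" already present; 7 new (m, i, g, a, l, r, o)
  "runtor" → 6 new (r, u, n, t, o, r)
  "morvigaltor" → prefix "morvi" already present; 6 new (g, a, l, t, o, r)
  "linso" → 5 new (l, i, n, s, o)
  "lingal" → prefix "lin" already present; 3 new (g, a, l)
  "venlinta" → prefix "v" already present; 7 new (e, n, l, i, n, t, a)
Total nodes = 7 + 4 + 8 + 10 + 4 + 7 + 6 + 6 + 5 + 3 + 7 = 67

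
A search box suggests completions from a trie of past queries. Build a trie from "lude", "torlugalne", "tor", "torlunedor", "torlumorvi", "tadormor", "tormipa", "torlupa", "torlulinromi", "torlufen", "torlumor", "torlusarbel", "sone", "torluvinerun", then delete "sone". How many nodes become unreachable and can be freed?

4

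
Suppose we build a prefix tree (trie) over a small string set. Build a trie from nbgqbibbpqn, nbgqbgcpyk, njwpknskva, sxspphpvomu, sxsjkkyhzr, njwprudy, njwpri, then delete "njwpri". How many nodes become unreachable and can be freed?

1

After clearing the end-marker at "njwpri", prune upward until reaching a node still needed by another word.
The suffix "i" (1 node) is used only by "njwpri"; the node for "njwpr" still has the child "u", so pruning stops there.
Nodes removed: 1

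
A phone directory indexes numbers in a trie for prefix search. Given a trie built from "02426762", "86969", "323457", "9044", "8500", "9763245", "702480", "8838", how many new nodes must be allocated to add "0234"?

2

Walking "0234" from the root, the first 2 characters ("02") follow existing edges; "3" is the first miss.
New nodes needed: |"0234"| − 2 = 4 − 2 = 2.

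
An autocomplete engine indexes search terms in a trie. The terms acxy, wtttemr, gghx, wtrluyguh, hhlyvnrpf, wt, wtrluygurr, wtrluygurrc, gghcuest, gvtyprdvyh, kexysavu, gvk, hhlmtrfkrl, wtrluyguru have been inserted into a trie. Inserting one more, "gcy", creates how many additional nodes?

2

"g" is already a path in the trie; the remaining "cy" must be added.
Each of the 2 remaining characters creates one node.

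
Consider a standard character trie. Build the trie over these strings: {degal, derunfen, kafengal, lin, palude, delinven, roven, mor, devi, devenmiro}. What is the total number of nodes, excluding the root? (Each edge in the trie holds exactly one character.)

50

For each word, the new-node count is its length minus the longest prefix already in the trie:
  "degal" → 5 new (d, e, g, a, l)
  "derunfen" → prefix "de" already present; 6 new (r, u, n, f, e, n)
  "kafengal" → 8 new (k, a, f, e, n, g, a, l)
  "lin" → 3 new (l, i, n)
  "palude" → 6 new (p, a, l, u, d, e)
  "delinven" → prefix "de" already present; 6 new (l, i, n, v, e, n)
  "roven" → 5 new (r, o, v, e, n)
  "mor" → 3 new (m, o, r)
  "devi" → prefix "de" already present; 2 new (v, i)
  "devenmiro" → prefix "dev" already present; 6 new (e, n, m, i, r, o)
Total nodes = 5 + 6 + 8 + 3 + 6 + 6 + 5 + 3 + 2 + 6 = 50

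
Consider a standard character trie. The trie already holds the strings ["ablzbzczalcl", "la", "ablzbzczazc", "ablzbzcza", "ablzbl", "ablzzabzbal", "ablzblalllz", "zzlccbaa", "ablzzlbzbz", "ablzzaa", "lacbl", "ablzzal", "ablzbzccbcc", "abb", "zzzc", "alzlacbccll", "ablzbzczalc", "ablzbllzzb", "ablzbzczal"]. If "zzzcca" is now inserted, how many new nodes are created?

2

Walking "zzzcca" from the root, the first 4 characters ("zzzc") follow existing edges; "c" is the first miss.
Each of the 2 remaining characters creates one node.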